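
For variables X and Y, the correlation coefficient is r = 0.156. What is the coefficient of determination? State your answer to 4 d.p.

r² = (0.156)² = 0.0243

0.0243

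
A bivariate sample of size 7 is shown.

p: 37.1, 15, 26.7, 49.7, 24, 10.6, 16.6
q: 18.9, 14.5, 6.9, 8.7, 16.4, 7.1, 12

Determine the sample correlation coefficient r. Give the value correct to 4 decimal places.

n = 7, Σp = 179.7, Σq = 84.5, Σp² = 5748.31, Σq² = 1154.13, Σpq = 2203.37
nΣpq − ΣpΣq = 15423.59 − 15184.65 = 238.94
nΣp² − (Σp)² = 40238.17 − 32292.09 = 7946.08; nΣq² − (Σq)² = 8078.91 − 7140.25 = 938.66
r = 238.94 / √(7946.08 × 938.66) = 238.94 / 2731.0561 ≈ 0.0875

0.0875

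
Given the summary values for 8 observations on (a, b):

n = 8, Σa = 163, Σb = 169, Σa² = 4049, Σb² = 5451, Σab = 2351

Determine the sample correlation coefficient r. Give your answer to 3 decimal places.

r = (nΣab − ΣaΣb) / √[(nΣa² − (Σa)²)(nΣb² − (Σb)²)]
Numerator: 8×2351 − 163×169 = -8739
Denominator: √[(32392 − 26569)(43608 − 28561)] = √[5823 × 15047] = 9360.4851
r = -8739 / 9360.4851 ≈ -0.934

-0.934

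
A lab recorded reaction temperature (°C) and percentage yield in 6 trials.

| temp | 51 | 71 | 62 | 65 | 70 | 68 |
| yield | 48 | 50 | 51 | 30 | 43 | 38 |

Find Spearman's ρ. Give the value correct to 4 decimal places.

Rank temp: 1, 6, 2, 3, 5, 4
Rank yield: 4, 5, 6, 1, 3, 2
d = rank(temp) − rank(yield): -3, 1, -4, 2, 2, 2; Σd² = 38
ρ = 1 − 6Σd² / [n(n²−1)] = 1 − 6×38 / (6×35) = 1 − 228/210 ≈ -0.0857

-0.0857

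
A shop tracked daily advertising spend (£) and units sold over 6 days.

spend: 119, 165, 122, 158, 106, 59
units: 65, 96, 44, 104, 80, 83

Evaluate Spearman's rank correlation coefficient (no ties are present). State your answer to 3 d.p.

0.371

Rank spend: 3, 6, 4, 5, 2, 1
Rank units: 2, 5, 1, 6, 3, 4
d = rank(spend) − rank(units): 1, 1, 3, -1, -1, -3; Σd² = 22
ρ = 1 − 6Σd² / [n(n²−1)] = 1 − 6×22 / (6×35) = 1 − 132/210 ≈ 0.371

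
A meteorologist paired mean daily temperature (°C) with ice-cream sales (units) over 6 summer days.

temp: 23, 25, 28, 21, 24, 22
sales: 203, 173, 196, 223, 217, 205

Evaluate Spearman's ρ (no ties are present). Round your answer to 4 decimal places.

-0.7714

Rank temp: 3, 5, 6, 1, 4, 2
Rank sales: 3, 1, 2, 6, 5, 4
d = rank(temp) − rank(sales): 0, 4, 4, -5, -1, -2; Σd² = 62
ρ = 1 − 6Σd² / [n(n²−1)] = 1 − 6×62 / (6×35) = 1 − 372/210 ≈ -0.7714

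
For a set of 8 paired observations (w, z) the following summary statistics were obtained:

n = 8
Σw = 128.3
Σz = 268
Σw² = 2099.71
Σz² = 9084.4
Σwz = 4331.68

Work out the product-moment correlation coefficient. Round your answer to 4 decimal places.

r = (nΣwz − ΣwΣz) / √[(nΣw² − (Σw)²)(nΣz² − (Σz)²)]
Numerator: 8×4331.68 − 128.3×268 = 269.04
Denominator: √[(16797.68 − 16460.89)(72675.2 − 71824)] = √[336.79 × 851.2] = 535.4210
r = 269.04 / 535.4210 ≈ 0.5025

0.5025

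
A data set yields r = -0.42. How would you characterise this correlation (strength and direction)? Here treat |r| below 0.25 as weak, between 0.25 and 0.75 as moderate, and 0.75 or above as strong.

r = -0.42 < 0 so the relationship is negative.
|r| = 0.42, which falls in the moderate range.

moderate negative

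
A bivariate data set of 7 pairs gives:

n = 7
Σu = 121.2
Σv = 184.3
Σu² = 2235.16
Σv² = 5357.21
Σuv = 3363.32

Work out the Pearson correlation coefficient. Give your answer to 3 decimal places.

0.656

r = (nΣuv − ΣuΣv) / √[(nΣu² − (Σu)²)(nΣv² − (Σv)²)]
Numerator: 7×3363.32 − 121.2×184.3 = 1206.08
Denominator: √[(15646.12 − 14689.44)(37500.47 − 33966.49)] = √[956.68 × 3533.98] = 1838.7191
r = 1206.08 / 1838.7191 ≈ 0.656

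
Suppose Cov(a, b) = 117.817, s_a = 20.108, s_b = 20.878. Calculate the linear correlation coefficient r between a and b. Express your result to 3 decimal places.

r = Cov(a,b) / (s_a · s_b) = 117.817 / (20.108 × 20.878)
  = 117.817 / 419.8148 ≈ 0.281

0.281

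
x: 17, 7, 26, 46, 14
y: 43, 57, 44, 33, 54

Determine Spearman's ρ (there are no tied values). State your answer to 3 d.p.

Rank x: 3, 1, 4, 5, 2
Rank y: 2, 5, 3, 1, 4
d = rank(x) − rank(y): 1, -4, 1, 4, -2; Σd² = 38
ρ = 1 − 6Σd² / [n(n²−1)] = 1 − 6×38 / (5×24) = 1 − 228/120 ≈ -0.900

-0.900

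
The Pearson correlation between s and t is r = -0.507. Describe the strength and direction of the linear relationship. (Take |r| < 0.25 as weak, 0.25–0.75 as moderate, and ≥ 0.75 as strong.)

moderate negative

r = -0.507 < 0 so the relationship is negative.
|r| = 0.507, which falls in the moderate range.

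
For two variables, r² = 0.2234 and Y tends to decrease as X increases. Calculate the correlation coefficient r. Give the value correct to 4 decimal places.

-0.4727

|r| = √0.2234 = 0.4727
The association is negative, so r = −0.4727.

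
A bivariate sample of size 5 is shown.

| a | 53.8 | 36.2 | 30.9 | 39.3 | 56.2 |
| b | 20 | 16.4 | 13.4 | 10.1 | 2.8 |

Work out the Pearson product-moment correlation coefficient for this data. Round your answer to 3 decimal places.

-0.259

n = 5, Σa = 216.4, Σb = 62.7, Σa² = 9862.62, Σb² = 958.37, Σab = 2638.03
nΣab − ΣaΣb = 13190.15 − 13568.28 = -378.13
nΣa² − (Σa)² = 49313.1 − 46828.96 = 2484.14; nΣb² − (Σb)² = 4791.85 − 3931.29 = 860.56
r = -378.13 / √(2484.14 × 860.56) = -378.13 / 1462.1052 ≈ -0.259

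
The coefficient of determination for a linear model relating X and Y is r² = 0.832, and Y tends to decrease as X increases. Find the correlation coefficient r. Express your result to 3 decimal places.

-0.912

|r| = √0.832 = 0.912
The association is negative, so r = −0.912.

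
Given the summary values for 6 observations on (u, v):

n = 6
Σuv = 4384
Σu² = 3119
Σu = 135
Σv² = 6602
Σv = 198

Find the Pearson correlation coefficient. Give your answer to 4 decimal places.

r = (nΣuv − ΣuΣv) / √[(nΣu² − (Σu)²)(nΣv² − (Σv)²)]
Numerator: 6×4384 − 135×198 = -426
Denominator: √[(18714 − 18225)(39612 − 39204)] = √[489 × 408] = 446.6677
r = -426 / 446.6677 ≈ -0.9537

-0.9537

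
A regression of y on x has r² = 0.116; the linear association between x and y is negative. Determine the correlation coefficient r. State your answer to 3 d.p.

|r| = √0.116 = 0.341
The association is negative, so r = −0.341.

-0.341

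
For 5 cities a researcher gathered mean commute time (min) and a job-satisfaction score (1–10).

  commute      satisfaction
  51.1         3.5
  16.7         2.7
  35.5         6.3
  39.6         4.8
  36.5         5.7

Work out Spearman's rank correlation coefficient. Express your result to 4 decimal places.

0.0000

Rank commute: 5, 1, 2, 4, 3
Rank satisfaction: 2, 1, 5, 3, 4
d = rank(commute) − rank(satisfaction): 3, 0, -3, 1, -1; Σd² = 20
ρ = 1 − 6Σd² / [n(n²−1)] = 1 − 6×20 / (5×24) = 1 − 120/120 ≈ 0.0000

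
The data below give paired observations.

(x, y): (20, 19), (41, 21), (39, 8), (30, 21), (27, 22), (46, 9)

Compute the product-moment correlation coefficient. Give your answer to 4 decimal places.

n = 6, Σx = 203, Σy = 100, Σx² = 7347, Σy² = 1872, Σxy = 3191
nΣxy − ΣxΣy = 19146 − 20300 = -1154
nΣx² − (Σx)² = 44082 − 41209 = 2873; nΣy² − (Σy)² = 11232 − 10000 = 1232
r = -1154 / √(2873 × 1232) = -1154 / 1881.3655 ≈ -0.6134

-0.6134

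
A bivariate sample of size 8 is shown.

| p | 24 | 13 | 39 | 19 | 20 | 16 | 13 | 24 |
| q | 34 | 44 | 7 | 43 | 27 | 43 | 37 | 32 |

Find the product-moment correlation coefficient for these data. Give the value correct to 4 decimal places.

-0.8999

n = 8, Σp = 168, Σq = 267, Σp² = 4028, Σq² = 9961, Σpq = 4955
nΣpq − ΣpΣq = 39640 − 44856 = -5216
nΣp² − (Σp)² = 32224 − 28224 = 4000; nΣq² − (Σq)² = 79688 − 71289 = 8399
r = -5216 / √(4000 × 8399) = -5216 / 5796.2057 ≈ -0.8999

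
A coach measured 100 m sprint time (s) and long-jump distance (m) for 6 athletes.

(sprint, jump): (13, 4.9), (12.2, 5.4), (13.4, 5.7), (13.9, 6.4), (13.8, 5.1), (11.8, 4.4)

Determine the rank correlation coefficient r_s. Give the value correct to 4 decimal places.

Rank sprint: 3, 2, 4, 6, 5, 1
Rank jump: 2, 4, 5, 6, 3, 1
d = rank(sprint) − rank(jump): 1, -2, -1, 0, 2, 0; Σd² = 10
ρ = 1 − 6Σd² / [n(n²−1)] = 1 − 6×10 / (6×35) = 1 − 60/210 ≈ 0.7143

0.7143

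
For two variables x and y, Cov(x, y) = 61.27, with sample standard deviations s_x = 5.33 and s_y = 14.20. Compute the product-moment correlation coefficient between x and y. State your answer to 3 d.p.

0.810

r = Cov(x,y) / (s_x · s_y) = 61.27 / (5.33 × 14.20)
  = 61.27 / 75.6860 ≈ 0.810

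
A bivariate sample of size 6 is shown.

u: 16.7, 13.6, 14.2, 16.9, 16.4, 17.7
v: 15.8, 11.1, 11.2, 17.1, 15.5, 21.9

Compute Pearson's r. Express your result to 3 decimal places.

n = 6, Σu = 95.5, Σv = 92.6, Σu² = 1533.35, Σv² = 1510.56, Σuv = 1504.68
nΣuv − ΣuΣv = 9028.08 − 8843.3 = 184.78
nΣu² − (Σu)² = 9200.1 − 9120.25 = 79.85; nΣv² − (Σv)² = 9063.36 − 8574.76 = 488.6
r = 184.78 / √(79.85 × 488.6) = 184.78 / 197.5214 ≈ 0.935

0.935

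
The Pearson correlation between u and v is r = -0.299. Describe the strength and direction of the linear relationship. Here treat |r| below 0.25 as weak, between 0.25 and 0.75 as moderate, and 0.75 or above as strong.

moderate negative

r = -0.299 < 0 so the relationship is negative.
|r| = 0.299, which falls in the moderate range.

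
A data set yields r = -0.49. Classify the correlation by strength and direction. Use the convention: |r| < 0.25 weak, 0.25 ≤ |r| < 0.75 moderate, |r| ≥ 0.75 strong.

r = -0.49 < 0 so the relationship is negative.
|r| = 0.49, which falls in the moderate range.

moderate negative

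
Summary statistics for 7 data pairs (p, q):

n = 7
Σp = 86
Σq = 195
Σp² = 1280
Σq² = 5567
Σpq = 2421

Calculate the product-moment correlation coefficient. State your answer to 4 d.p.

0.1457

r = (nΣpq − ΣpΣq) / √[(nΣp² − (Σp)²)(nΣq² − (Σq)²)]
Numerator: 7×2421 − 86×195 = 177
Denominator: √[(8960 − 7396)(38969 − 38025)] = √[1564 × 944] = 1215.0786
r = 177 / 1215.0786 ≈ 0.1457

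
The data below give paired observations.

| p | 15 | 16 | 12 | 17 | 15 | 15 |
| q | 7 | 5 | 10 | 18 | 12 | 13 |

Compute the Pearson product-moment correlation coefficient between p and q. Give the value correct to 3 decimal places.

0.284

n = 6, Σp = 90, Σq = 65, Σp² = 1364, Σq² = 811, Σpq = 986
nΣpq − ΣpΣq = 5916 − 5850 = 66
nΣp² − (Σp)² = 8184 − 8100 = 84; nΣq² − (Σq)² = 4866 − 4225 = 641
r = 66 / √(84 × 641) = 66 / 232.0431 ≈ 0.284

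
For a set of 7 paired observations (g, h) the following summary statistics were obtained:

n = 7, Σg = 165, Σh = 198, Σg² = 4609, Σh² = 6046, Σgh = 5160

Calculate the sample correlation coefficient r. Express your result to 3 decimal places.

r = (nΣgh − ΣgΣh) / √[(nΣg² − (Σg)²)(nΣh² − (Σh)²)]
Numerator: 7×5160 − 165×198 = 3450
Denominator: √[(32263 − 27225)(42322 − 39204)] = √[5038 × 3118] = 3963.3930
r = 3450 / 3963.3930 ≈ 0.870

0.870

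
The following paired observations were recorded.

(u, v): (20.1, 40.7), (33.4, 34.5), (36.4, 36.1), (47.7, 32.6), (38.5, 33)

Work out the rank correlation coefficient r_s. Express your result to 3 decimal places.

-0.900

Rank u: 1, 2, 3, 5, 4
Rank v: 5, 3, 4, 1, 2
d = rank(u) − rank(v): -4, -1, -1, 4, 2; Σd² = 38
ρ = 1 − 6Σd² / [n(n²−1)] = 1 − 6×38 / (5×24) = 1 − 228/120 ≈ -0.900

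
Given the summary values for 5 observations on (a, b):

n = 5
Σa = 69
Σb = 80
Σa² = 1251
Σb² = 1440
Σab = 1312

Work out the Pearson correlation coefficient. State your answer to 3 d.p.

r = (nΣab − ΣaΣb) / √[(nΣa² − (Σa)²)(nΣb² − (Σb)²)]
Numerator: 5×1312 − 69×80 = 1040
Denominator: √[(6255 − 4761)(7200 − 6400)] = √[1494 × 800] = 1093.2520
r = 1040 / 1093.2520 ≈ 0.951

0.951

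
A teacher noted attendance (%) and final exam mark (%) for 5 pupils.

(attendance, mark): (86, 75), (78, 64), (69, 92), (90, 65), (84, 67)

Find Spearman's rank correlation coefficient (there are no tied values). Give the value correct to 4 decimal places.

-0.3000

Rank attendance: 4, 2, 1, 5, 3
Rank mark: 4, 1, 5, 2, 3
d = rank(attendance) − rank(mark): 0, 1, -4, 3, 0; Σd² = 26
ρ = 1 − 6Σd² / [n(n²−1)] = 1 − 6×26 / (5×24) = 1 − 156/120 ≈ -0.3000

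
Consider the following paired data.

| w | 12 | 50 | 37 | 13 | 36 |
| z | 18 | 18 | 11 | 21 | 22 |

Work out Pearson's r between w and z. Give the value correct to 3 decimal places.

n = 5, Σw = 148, Σz = 90, Σw² = 5478, Σz² = 1694, Σwz = 2588
nΣwz − ΣwΣz = 12940 − 13320 = -380
nΣw² − (Σw)² = 27390 − 21904 = 5486; nΣz² − (Σz)² = 8470 − 8100 = 370
r = -380 / √(5486 × 370) = -380 / 1424.7175 ≈ -0.267

-0.267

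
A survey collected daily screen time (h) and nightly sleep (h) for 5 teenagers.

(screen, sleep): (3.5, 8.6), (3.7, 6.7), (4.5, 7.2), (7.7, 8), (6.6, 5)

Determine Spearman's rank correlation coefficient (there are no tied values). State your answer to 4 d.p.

-0.3000

Rank screen: 1, 2, 3, 5, 4
Rank sleep: 5, 2, 3, 4, 1
d = rank(screen) − rank(sleep): -4, 0, 0, 1, 3; Σd² = 26
ρ = 1 − 6Σd² / [n(n²−1)] = 1 − 6×26 / (5×24) = 1 − 156/120 ≈ -0.3000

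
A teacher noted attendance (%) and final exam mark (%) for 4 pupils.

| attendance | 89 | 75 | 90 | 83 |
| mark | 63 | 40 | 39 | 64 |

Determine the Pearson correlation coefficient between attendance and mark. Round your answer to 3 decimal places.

n = 4, Σx = 337, Σy = 206, Σx² = 28535, Σy² = 11186, Σxy = 17429
nΣxy − ΣxΣy = 69716 − 69422 = 294
nΣx² − (Σx)² = 114140 − 113569 = 571; nΣy² − (Σy)² = 44744 − 42436 = 2308
r = 294 / √(571 × 2308) = 294 / 1147.9843 ≈ 0.256

0.256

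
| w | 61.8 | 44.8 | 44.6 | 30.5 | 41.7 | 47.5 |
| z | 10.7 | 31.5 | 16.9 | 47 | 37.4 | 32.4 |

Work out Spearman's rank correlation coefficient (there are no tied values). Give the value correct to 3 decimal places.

-0.771

Rank w: 6, 4, 3, 1, 2, 5
Rank z: 1, 3, 2, 6, 5, 4
d = rank(w) − rank(z): 5, 1, 1, -5, -3, 1; Σd² = 62
ρ = 1 − 6Σd² / [n(n²−1)] = 1 − 6×62 / (6×35) = 1 − 372/210 ≈ -0.771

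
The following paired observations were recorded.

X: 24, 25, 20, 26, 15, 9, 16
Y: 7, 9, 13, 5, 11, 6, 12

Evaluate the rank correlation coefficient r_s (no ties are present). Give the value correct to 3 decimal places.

Rank X: 5, 6, 4, 7, 2, 1, 3
Rank Y: 3, 4, 7, 1, 5, 2, 6
d = rank(X) − rank(Y): 2, 2, -3, 6, -3, -1, -3; Σd² = 72
ρ = 1 − 6Σd² / [n(n²−1)] = 1 − 6×72 / (7×48) = 1 − 432/336 ≈ -0.286

-0.286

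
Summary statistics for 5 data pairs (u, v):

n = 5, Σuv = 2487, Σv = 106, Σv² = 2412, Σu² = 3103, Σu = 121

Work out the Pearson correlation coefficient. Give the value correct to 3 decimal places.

-0.461

r = (nΣuv − ΣuΣv) / √[(nΣu² − (Σu)²)(nΣv² − (Σv)²)]
Numerator: 5×2487 − 121×106 = -391
Denominator: √[(15515 − 14641)(12060 − 11236)] = √[874 × 824] = 848.6318
r = -391 / 848.6318 ≈ -0.461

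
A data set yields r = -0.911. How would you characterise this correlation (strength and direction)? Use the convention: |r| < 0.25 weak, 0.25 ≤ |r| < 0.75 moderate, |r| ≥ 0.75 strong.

r = -0.911 < 0 so the relationship is negative.
|r| = 0.911, which falls in the strong range.

strong negative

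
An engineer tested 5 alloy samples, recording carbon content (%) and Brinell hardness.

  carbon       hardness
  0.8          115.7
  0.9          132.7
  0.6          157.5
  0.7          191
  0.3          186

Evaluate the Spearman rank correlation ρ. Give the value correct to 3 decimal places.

Rank carbon: 4, 5, 2, 3, 1
Rank hardness: 1, 2, 3, 5, 4
d = rank(carbon) − rank(hardness): 3, 3, -1, -2, -3; Σd² = 32
ρ = 1 − 6Σd² / [n(n²−1)] = 1 − 6×32 / (5×24) = 1 − 192/120 ≈ -0.600

-0.600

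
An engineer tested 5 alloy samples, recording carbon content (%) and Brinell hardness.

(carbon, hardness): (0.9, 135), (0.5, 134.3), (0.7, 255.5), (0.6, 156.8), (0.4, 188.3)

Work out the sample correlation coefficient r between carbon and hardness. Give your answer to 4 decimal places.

n = 5, Σx = 3.1, Σy = 869.9, Σx² = 2.07, Σy² = 161584.87, Σxy = 536.9
nΣxy − ΣxΣy = 2684.5 − 2696.69 = -12.19
nΣx² − (Σx)² = 10.35 − 9.61 = 0.74; nΣy² − (Σy)² = 807924.35 − 756726.01 = 51198.34
r = -12.19 / √(0.74 × 51198.34) = -12.19 / 194.6452 ≈ -0.0626

-0.0626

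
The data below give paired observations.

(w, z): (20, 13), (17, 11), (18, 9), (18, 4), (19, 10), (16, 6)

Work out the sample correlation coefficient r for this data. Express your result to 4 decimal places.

n = 6, Σw = 108, Σz = 53, Σw² = 1954, Σz² = 523, Σwz = 967
nΣwz − ΣwΣz = 5802 − 5724 = 78
nΣw² − (Σw)² = 11724 − 11664 = 60; nΣz² − (Σz)² = 3138 − 2809 = 329
r = 78 / √(60 × 329) = 78 / 140.4991 ≈ 0.5552

0.5552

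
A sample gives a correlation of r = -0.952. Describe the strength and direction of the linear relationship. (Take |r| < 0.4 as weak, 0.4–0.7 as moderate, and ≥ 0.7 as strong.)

r = -0.952 < 0 so the relationship is negative.
|r| = 0.952, which falls in the strong range.

strong negative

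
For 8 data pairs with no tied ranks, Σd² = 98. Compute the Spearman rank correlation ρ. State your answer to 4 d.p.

ρ = 1 − 6Σd² / [n(n²−1)] = 1 − 6×98 / (8×63)
  = 1 − 588/504 = 1 − 1.16667 ≈ -0.1667

-0.1667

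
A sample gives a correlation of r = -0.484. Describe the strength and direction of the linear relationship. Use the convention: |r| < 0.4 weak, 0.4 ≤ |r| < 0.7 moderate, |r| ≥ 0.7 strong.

r = -0.484 < 0 so the relationship is negative.
|r| = 0.484, which falls in the moderate range.

moderate negative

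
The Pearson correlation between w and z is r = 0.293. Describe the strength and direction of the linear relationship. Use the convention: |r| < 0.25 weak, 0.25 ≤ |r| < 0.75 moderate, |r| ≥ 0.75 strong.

moderate positive

r = 0.293 > 0 so the relationship is positive.
|r| = 0.293, which falls in the moderate range.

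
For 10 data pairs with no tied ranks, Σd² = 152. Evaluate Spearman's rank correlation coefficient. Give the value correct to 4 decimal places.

ρ = 1 − 6Σd² / [n(n²−1)] = 1 − 6×152 / (10×99)
  = 1 − 912/990 = 1 − 0.92121 ≈ 0.0788

0.0788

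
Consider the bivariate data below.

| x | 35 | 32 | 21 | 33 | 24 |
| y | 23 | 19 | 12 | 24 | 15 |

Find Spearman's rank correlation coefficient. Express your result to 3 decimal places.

Rank x: 5, 3, 1, 4, 2
Rank y: 4, 3, 1, 5, 2
d = rank(x) − rank(y): 1, 0, 0, -1, 0; Σd² = 2
ρ = 1 − 6Σd² / [n(n²−1)] = 1 − 6×2 / (5×24) = 1 − 12/120 ≈ 0.900

0.900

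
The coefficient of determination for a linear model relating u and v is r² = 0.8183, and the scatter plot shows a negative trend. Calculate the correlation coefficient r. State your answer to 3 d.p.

|r| = √0.8183 = 0.905
The association is negative, so r = −0.905.

-0.905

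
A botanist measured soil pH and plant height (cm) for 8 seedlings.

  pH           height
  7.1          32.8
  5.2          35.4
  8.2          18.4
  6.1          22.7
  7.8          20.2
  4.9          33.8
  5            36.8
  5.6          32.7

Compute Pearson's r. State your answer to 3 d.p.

-0.824

n = 8, Σx = 49.9, Σy = 232.8, Σx² = 323.11, Σy² = 7156.86, Σxy = 1396.61
nΣxy − ΣxΣy = 11172.88 − 11616.72 = -443.84
nΣx² − (Σx)² = 2584.88 − 2490.01 = 94.87; nΣy² − (Σy)² = 57254.88 − 54195.84 = 3059.04
r = -443.84 / √(94.87 × 3059.04) = -443.84 / 538.7125 ≈ -0.824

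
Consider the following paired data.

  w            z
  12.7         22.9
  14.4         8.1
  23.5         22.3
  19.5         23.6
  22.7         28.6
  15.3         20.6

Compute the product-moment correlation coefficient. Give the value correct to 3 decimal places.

0.540

n = 6, Σw = 108.1, Σz = 126.1, Σw² = 2050.53, Σz² = 2886.59, Σwz = 2356.12
nΣwz − ΣwΣz = 14136.72 − 13631.41 = 505.31
nΣw² − (Σw)² = 12303.18 − 11685.61 = 617.57; nΣz² − (Σz)² = 17319.54 − 15901.21 = 1418.33
r = 505.31 / √(617.57 × 1418.33) = 505.31 / 935.9049 ≈ 0.540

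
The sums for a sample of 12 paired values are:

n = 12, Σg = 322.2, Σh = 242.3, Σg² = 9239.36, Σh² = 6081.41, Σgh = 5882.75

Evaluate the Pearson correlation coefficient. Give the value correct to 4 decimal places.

r = (nΣgh − ΣgΣh) / √[(nΣg² − (Σg)²)(nΣh² − (Σh)²)]
Numerator: 12×5882.75 − 322.2×242.3 = -7476.06
Denominator: √[(110872.32 − 103812.84)(72976.92 − 58709.29)] = √[7059.48 × 14267.63] = 10036.0375
r = -7476.06 / 10036.0375 ≈ -0.7449

-0.7449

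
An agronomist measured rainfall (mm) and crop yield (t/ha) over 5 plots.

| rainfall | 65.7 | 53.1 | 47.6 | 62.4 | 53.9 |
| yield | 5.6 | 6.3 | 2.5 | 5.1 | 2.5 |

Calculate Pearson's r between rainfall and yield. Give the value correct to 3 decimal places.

0.581

n = 5, Σx = 282.7, Σy = 22, Σx² = 16200.83, Σy² = 109.56, Σxy = 1274.44
nΣxy − ΣxΣy = 6372.2 − 6219.4 = 152.8
nΣx² − (Σx)² = 81004.15 − 79919.29 = 1084.86; nΣy² − (Σy)² = 547.8 − 484 = 63.8
r = 152.8 / √(1084.86 × 63.8) = 152.8 / 263.0857 ≈ 0.581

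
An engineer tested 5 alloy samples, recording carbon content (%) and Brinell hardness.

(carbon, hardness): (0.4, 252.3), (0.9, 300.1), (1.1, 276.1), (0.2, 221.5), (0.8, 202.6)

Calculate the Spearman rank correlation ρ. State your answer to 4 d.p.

0.6000

Rank carbon: 2, 4, 5, 1, 3
Rank hardness: 3, 5, 4, 2, 1
d = rank(carbon) − rank(hardness): -1, -1, 1, -1, 2; Σd² = 8
ρ = 1 − 6Σd² / [n(n²−1)] = 1 − 6×8 / (5×24) = 1 − 48/120 ≈ 0.6000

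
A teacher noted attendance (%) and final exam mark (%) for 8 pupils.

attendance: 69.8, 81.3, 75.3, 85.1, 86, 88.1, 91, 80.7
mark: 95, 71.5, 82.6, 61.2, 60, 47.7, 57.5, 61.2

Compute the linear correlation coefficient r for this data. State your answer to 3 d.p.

-0.930

n = 8, Σx = 657.3, Σy = 536.7, Σx² = 54344.93, Σy² = 37632.43, Σxy = 43405.56
nΣxy − ΣxΣy = 347244.48 − 352772.91 = -5528.43
nΣx² − (Σx)² = 434759.44 − 432043.29 = 2716.15; nΣy² − (Σy)² = 301059.44 − 288046.89 = 13012.55
r = -5528.43 / √(2716.15 × 13012.55) = -5528.43 / 5945.0852 ≈ -0.930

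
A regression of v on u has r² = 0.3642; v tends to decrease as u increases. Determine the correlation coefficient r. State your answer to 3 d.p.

|r| = √0.3642 = 0.603
The association is negative, so r = −0.603.

-0.603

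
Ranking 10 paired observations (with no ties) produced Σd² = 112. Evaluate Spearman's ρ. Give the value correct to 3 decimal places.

0.321

ρ = 1 − 6Σd² / [n(n²−1)] = 1 − 6×112 / (10×99)
  = 1 − 672/990 = 1 − 0.6788 ≈ 0.321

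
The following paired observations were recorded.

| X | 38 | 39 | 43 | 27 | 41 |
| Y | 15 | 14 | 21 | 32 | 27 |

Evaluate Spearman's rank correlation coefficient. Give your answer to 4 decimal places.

Rank X: 2, 3, 5, 1, 4
Rank Y: 2, 1, 3, 5, 4
d = rank(X) − rank(Y): 0, 2, 2, -4, 0; Σd² = 24
ρ = 1 − 6Σd² / [n(n²−1)] = 1 − 6×24 / (5×24) = 1 − 144/120 ≈ -0.2000

-0.2000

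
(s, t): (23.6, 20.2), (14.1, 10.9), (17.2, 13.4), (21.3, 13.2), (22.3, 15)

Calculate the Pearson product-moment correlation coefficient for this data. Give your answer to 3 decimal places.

0.807

n = 5, Σs = 98.5, Σt = 72.7, Σs² = 2002.59, Σt² = 1105.65, Σst = 1476.55
nΣst − ΣsΣt = 7382.75 − 7160.95 = 221.8
nΣs² − (Σs)² = 10012.95 − 9702.25 = 310.7; nΣt² − (Σt)² = 5528.25 − 5285.29 = 242.96
r = 221.8 / √(310.7 × 242.96) = 221.8 / 274.7502 ≈ 0.807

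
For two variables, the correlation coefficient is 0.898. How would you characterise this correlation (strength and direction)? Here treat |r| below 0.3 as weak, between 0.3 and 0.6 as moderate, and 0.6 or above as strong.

strong positive

r = 0.898 > 0 so the relationship is positive.
|r| = 0.898, which falls in the strong range.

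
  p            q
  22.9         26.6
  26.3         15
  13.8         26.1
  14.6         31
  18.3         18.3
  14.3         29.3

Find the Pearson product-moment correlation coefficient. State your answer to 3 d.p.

-0.709

n = 6, Σp = 110.2, Σq = 146.3, Σp² = 2159.08, Σq² = 3768.15, Σpq = 2570.3
nΣpq − ΣpΣq = 15421.8 − 16122.26 = -700.46
nΣp² − (Σp)² = 12954.48 − 12144.04 = 810.44; nΣq² − (Σq)² = 22608.9 − 21403.69 = 1205.21
r = -700.46 / √(810.44 × 1205.21) = -700.46 / 988.3068 ≈ -0.709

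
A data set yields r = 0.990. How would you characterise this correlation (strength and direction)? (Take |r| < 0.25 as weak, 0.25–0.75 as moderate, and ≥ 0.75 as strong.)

strong positive

r = 0.990 > 0 so the relationship is positive.
|r| = 0.990, which falls in the strong range.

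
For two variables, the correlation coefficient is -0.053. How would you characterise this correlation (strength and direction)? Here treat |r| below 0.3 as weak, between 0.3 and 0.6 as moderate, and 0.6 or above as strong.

r = -0.053 < 0 so the relationship is negative.
|r| = 0.053, which falls in the weak range.

weak negative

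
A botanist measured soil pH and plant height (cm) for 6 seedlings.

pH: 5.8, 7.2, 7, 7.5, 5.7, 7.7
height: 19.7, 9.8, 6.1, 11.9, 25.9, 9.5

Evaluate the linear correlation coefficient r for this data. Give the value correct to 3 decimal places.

n = 6, Σx = 40.9, Σy = 82.9, Σx² = 282.51, Σy² = 1424.01, Σxy = 537.55
nΣxy − ΣxΣy = 3225.3 − 3390.61 = -165.31
nΣx² − (Σx)² = 1695.06 − 1672.81 = 22.25; nΣy² − (Σy)² = 8544.06 − 6872.41 = 1671.65
r = -165.31 / √(22.25 × 1671.65) = -165.31 / 192.8580 ≈ -0.857

-0.857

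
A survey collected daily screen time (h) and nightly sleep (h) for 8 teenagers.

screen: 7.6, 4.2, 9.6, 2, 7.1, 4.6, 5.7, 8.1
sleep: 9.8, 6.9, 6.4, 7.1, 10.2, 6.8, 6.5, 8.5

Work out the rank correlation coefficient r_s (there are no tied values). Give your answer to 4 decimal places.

0.0000

Rank screen: 6, 2, 8, 1, 5, 3, 4, 7
Rank sleep: 7, 4, 1, 5, 8, 3, 2, 6
d = rank(screen) − rank(sleep): -1, -2, 7, -4, -3, 0, 2, 1; Σd² = 84
ρ = 1 − 6Σd² / [n(n²−1)] = 1 − 6×84 / (8×63) = 1 − 504/504 ≈ 0.0000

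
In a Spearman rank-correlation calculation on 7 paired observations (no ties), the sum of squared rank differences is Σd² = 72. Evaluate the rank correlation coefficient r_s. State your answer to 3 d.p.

ρ = 1 − 6Σd² / [n(n²−1)] = 1 − 6×72 / (7×48)
  = 1 − 432/336 = 1 − 1.2857 ≈ -0.286

-0.286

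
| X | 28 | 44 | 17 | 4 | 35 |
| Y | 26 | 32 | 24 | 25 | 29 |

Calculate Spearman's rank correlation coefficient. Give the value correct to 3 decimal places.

Rank X: 3, 5, 2, 1, 4
Rank Y: 3, 5, 1, 2, 4
d = rank(X) − rank(Y): 0, 0, 1, -1, 0; Σd² = 2
ρ = 1 − 6Σd² / [n(n²−1)] = 1 − 6×2 / (5×24) = 1 − 12/120 ≈ 0.900

0.900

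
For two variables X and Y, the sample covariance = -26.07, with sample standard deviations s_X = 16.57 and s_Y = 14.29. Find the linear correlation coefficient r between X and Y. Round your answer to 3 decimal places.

r = Cov(X,Y) / (s_X · s_Y) = -26.07 / (16.57 × 14.29)
  = -26.07 / 236.7853 ≈ -0.110

-0.110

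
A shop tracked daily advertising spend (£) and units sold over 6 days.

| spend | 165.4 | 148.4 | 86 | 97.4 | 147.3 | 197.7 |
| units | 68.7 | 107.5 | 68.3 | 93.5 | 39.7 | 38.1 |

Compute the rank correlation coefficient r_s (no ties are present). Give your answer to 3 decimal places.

Rank spend: 5, 4, 1, 2, 3, 6
Rank units: 4, 6, 3, 5, 2, 1
d = rank(spend) − rank(units): 1, -2, -2, -3, 1, 5; Σd² = 44
ρ = 1 − 6Σd² / [n(n²−1)] = 1 − 6×44 / (6×35) = 1 − 264/210 ≈ -0.257

-0.257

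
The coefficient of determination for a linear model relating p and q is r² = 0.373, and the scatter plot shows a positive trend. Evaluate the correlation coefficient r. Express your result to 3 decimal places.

|r| = √0.373 = 0.611
The association is positive, so r = 0.611.

0.611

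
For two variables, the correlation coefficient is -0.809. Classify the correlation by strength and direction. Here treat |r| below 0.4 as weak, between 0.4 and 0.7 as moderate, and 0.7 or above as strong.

strong negative

r = -0.809 < 0 so the relationship is negative.
|r| = 0.809, which falls in the strong range.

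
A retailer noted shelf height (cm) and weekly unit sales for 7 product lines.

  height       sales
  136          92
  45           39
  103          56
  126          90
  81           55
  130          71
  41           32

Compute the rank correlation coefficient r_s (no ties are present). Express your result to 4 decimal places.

Rank height: 7, 2, 4, 5, 3, 6, 1
Rank sales: 7, 2, 4, 6, 3, 5, 1
d = rank(height) − rank(sales): 0, 0, 0, -1, 0, 1, 0; Σd² = 2
ρ = 1 − 6Σd² / [n(n²−1)] = 1 − 6×2 / (7×48) = 1 − 12/336 ≈ 0.9643

0.9643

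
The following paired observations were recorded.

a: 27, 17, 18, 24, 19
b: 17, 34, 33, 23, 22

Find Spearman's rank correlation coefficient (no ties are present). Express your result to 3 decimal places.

-0.900

Rank a: 5, 1, 2, 4, 3
Rank b: 1, 5, 4, 3, 2
d = rank(a) − rank(b): 4, -4, -2, 1, 1; Σd² = 38
ρ = 1 − 6Σd² / [n(n²−1)] = 1 − 6×38 / (5×24) = 1 − 228/120 ≈ -0.900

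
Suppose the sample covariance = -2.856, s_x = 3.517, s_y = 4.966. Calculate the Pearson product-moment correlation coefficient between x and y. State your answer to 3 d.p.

-0.164

r = Cov(x,y) / (s_x · s_y) = -2.856 / (3.517 × 4.966)
  = -2.856 / 17.4654 ≈ -0.164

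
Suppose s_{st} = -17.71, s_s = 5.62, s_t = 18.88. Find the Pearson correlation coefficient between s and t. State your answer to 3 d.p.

r = Cov(s,t) / (s_s · s_t) = -17.71 / (5.62 × 18.88)
  = -17.71 / 106.1056 ≈ -0.167

-0.167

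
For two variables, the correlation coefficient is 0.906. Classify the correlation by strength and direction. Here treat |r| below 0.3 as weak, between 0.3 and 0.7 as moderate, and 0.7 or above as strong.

r = 0.906 > 0 so the relationship is positive.
|r| = 0.906, which falls in the strong range.

strong positive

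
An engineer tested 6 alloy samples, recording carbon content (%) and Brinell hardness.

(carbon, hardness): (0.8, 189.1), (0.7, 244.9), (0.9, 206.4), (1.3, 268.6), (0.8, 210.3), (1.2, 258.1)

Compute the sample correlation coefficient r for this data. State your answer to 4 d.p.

n = 6, Σx = 5.7, Σy = 1377.4, Σx² = 5.71, Σy² = 321323.44, Σxy = 1335.61
nΣxy − ΣxΣy = 8013.66 − 7851.18 = 162.48
nΣx² − (Σx)² = 34.26 − 32.49 = 1.77; nΣy² − (Σy)² = 1927940.64 − 1897230.76 = 30709.88
r = 162.48 / √(1.77 × 30709.88) = 162.48 / 233.1448 ≈ 0.6969

0.6969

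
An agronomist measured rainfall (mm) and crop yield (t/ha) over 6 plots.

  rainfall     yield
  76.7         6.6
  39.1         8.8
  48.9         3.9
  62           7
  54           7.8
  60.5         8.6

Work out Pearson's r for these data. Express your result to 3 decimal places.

-0.102

n = 6, Σx = 341.2, Σy = 42.7, Σx² = 20223.16, Σy² = 320.01, Σxy = 2416.51
nΣxy − ΣxΣy = 14499.06 − 14569.24 = -70.18
nΣx² − (Σx)² = 121338.96 − 116417.44 = 4921.52; nΣy² − (Σy)² = 1920.06 − 1823.29 = 96.77
r = -70.18 / √(4921.52 × 96.77) = -70.18 / 690.1127 ≈ -0.102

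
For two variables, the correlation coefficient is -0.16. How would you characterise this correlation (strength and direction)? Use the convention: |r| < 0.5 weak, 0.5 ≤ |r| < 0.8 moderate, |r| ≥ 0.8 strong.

r = -0.16 < 0 so the relationship is negative.
|r| = 0.16, which falls in the weak range.

weak negative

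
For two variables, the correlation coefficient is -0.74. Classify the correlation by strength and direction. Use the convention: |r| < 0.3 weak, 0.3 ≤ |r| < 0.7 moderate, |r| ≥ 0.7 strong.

strong negative

r = -0.74 < 0 so the relationship is negative.
|r| = 0.74, which falls in the strong range.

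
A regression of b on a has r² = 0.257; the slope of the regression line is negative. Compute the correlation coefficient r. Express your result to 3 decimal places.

-0.507

|r| = √0.257 = 0.507
The association is negative, so r = −0.507.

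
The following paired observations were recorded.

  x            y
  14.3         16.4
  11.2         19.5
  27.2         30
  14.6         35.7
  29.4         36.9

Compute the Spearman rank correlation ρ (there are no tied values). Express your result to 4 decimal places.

Rank x: 2, 1, 4, 3, 5
Rank y: 1, 2, 3, 4, 5
d = rank(x) − rank(y): 1, -1, 1, -1, 0; Σd² = 4
ρ = 1 − 6Σd² / [n(n²−1)] = 1 − 6×4 / (5×24) = 1 − 24/120 ≈ 0.8000

0.8000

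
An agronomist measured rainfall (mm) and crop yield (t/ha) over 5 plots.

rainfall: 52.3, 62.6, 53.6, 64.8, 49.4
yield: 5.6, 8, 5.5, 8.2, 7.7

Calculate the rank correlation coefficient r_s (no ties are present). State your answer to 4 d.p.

Rank rainfall: 2, 4, 3, 5, 1
Rank yield: 2, 4, 1, 5, 3
d = rank(rainfall) − rank(yield): 0, 0, 2, 0, -2; Σd² = 8
ρ = 1 − 6Σd² / [n(n²−1)] = 1 − 6×8 / (5×24) = 1 − 48/120 ≈ 0.6000

0.6000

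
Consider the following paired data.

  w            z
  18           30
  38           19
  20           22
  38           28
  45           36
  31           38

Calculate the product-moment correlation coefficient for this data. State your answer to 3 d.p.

n = 6, Σw = 190, Σz = 173, Σw² = 6598, Σz² = 5269, Σwz = 5564
nΣwz − ΣwΣz = 33384 − 32870 = 514
nΣw² − (Σw)² = 39588 − 36100 = 3488; nΣz² − (Σz)² = 31614 − 29929 = 1685
r = 514 / √(3488 × 1685) = 514 / 2424.3102 ≈ 0.212

0.212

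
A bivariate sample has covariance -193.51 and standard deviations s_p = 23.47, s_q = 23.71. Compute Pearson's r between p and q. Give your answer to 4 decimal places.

-0.3477

r = Cov(p,q) / (s_p · s_q) = -193.51 / (23.47 × 23.71)
  = -193.51 / 556.4737 ≈ -0.3477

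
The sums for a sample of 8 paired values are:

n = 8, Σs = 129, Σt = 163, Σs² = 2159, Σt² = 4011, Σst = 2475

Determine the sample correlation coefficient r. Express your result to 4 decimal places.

r = (nΣst − ΣsΣt) / √[(nΣs² − (Σs)²)(nΣt² − (Σt)²)]
Numerator: 8×2475 − 129×163 = -1227
Denominator: √[(17272 − 16641)(32088 − 26569)] = √[631 × 5519] = 1866.1428
r = -1227 / 1866.1428 ≈ -0.6575

-0.6575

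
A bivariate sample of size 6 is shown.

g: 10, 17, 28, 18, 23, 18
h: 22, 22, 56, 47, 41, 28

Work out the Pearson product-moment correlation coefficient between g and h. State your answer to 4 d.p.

n = 6, Σg = 114, Σh = 216, Σg² = 2350, Σh² = 8778, Σgh = 4455
nΣgh − ΣgΣh = 26730 − 24624 = 2106
nΣg² − (Σg)² = 14100 − 12996 = 1104; nΣh² − (Σh)² = 52668 − 46656 = 6012
r = 2106 / √(1104 × 6012) = 2106 / 2576.2857 ≈ 0.8175

0.8175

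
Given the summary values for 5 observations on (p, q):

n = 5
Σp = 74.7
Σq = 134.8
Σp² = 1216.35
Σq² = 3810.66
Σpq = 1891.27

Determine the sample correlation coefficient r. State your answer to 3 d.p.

r = (nΣpq − ΣpΣq) / √[(nΣp² − (Σp)²)(nΣq² − (Σq)²)]
Numerator: 5×1891.27 − 74.7×134.8 = -613.21
Denominator: √[(6081.75 − 5580.09)(19053.3 − 18171.04)] = √[501.66 × 882.26] = 665.2778
r = -613.21 / 665.2778 ≈ -0.922

-0.922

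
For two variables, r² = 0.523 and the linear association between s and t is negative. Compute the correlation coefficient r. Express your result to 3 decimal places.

-0.723

|r| = √0.523 = 0.723
The association is negative, so r = −0.723.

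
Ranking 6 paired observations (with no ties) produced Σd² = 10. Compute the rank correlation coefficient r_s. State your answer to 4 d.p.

0.7143

ρ = 1 − 6Σd² / [n(n²−1)] = 1 − 6×10 / (6×35)
  = 1 − 60/210 = 1 − 0.28571 ≈ 0.7143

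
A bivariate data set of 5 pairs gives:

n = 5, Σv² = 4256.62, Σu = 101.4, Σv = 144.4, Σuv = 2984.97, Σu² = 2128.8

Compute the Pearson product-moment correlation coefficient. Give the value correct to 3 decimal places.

0.715

r = (nΣuv − ΣuΣv) / √[(nΣu² − (Σu)²)(nΣv² − (Σv)²)]
Numerator: 5×2984.97 − 101.4×144.4 = 282.69
Denominator: √[(10644 − 10281.96)(21283.1 − 20851.36)] = √[362.04 × 431.74] = 395.3570
r = 282.69 / 395.3570 ≈ 0.715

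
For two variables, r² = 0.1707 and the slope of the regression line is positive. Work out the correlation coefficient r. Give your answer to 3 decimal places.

0.413

|r| = √0.1707 = 0.413
The association is positive, so r = 0.413.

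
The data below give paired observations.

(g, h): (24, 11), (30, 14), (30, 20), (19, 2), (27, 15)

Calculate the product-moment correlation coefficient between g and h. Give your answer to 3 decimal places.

n = 5, Σg = 130, Σh = 62, Σg² = 3466, Σh² = 946, Σgh = 1727
nΣgh − ΣgΣh = 8635 − 8060 = 575
nΣg² − (Σg)² = 17330 − 16900 = 430; nΣh² − (Σh)² = 4730 − 3844 = 886
r = 575 / √(430 × 886) = 575 / 617.2358 ≈ 0.932

0.932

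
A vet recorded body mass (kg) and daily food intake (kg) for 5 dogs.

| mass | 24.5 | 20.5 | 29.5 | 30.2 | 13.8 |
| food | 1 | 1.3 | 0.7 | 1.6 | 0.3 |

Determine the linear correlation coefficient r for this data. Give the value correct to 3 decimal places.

n = 5, Σx = 118.5, Σy = 4.9, Σx² = 2993.23, Σy² = 5.83, Σxy = 124.26
nΣxy − ΣxΣy = 621.3 − 580.65 = 40.65
nΣx² − (Σx)² = 14966.15 − 14042.25 = 923.9; nΣy² − (Σy)² = 29.15 − 24.01 = 5.14
r = 40.65 / √(923.9 × 5.14) = 40.65 / 68.9119 ≈ 0.590

0.590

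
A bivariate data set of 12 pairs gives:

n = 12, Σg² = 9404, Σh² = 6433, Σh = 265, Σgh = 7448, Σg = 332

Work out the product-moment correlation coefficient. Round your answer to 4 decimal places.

0.3264

r = (nΣgh − ΣgΣh) / √[(nΣg² − (Σg)²)(nΣh² − (Σh)²)]
Numerator: 12×7448 − 332×265 = 1396
Denominator: √[(112848 − 110224)(77196 − 70225)] = √[2624 × 6971] = 4276.9036
r = 1396 / 4276.9036 ≈ 0.3264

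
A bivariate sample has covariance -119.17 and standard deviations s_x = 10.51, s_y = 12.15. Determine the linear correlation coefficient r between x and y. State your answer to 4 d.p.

r = Cov(x,y) / (s_x · s_y) = -119.17 / (10.51 × 12.15)
  = -119.17 / 127.6965 ≈ -0.9332

-0.9332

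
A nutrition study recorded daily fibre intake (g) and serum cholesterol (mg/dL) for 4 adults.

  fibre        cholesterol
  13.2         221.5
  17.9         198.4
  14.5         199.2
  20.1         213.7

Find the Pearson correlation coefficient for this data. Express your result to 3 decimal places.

n = 4, Σx = 65.7, Σy = 832.8, Σx² = 1108.91, Σy² = 173773.14, Σxy = 13658.93
nΣxy − ΣxΣy = 54635.72 − 54714.96 = -79.24
nΣx² − (Σx)² = 4435.64 − 4316.49 = 119.15; nΣy² − (Σy)² = 695092.56 − 693555.84 = 1536.72
r = -79.24 / √(119.15 × 1536.72) = -79.24 / 427.9021 ≈ -0.185

-0.185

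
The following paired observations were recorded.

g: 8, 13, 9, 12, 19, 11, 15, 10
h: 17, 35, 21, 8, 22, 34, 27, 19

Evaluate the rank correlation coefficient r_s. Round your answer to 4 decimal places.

Rank g: 1, 6, 2, 5, 8, 4, 7, 3
Rank h: 2, 8, 4, 1, 5, 7, 6, 3
d = rank(g) − rank(h): -1, -2, -2, 4, 3, -3, 1, 0; Σd² = 44
ρ = 1 − 6Σd² / [n(n²−1)] = 1 − 6×44 / (8×63) = 1 − 264/504 ≈ 0.4762

0.4762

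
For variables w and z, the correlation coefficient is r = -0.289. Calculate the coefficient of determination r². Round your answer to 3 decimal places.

r² = (-0.289)² = 0.084

0.084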